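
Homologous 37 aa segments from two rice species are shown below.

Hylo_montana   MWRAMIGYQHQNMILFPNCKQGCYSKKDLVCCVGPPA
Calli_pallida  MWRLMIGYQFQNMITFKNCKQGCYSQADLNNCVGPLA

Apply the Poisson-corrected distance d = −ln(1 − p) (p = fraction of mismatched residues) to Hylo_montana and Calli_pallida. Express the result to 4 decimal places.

0.2787

Mismatches occur at site 4 (A↔L), site 10 (H↔F), site 15 (L↔T), site 17 (P↔K), site 26 (K↔Q), site 27 (K↔A), site 30 (V↔N), site 31 (C↔N), site 36 (P↔L).
p = 9/37 = 0.243243.
d = −ln(1 − 0.243243) = −ln(0.756757) = 0.2787.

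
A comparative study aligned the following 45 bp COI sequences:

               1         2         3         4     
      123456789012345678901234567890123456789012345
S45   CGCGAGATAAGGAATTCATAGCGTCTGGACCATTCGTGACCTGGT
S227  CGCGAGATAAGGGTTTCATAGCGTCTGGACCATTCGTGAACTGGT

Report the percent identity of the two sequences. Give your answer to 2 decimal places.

Differing sites — 13:A/G; 14:A/T; 40:C/A.
42 of the 45 sites match, so the percent identity is 42/45 × 100 = 93.33%.

93.33%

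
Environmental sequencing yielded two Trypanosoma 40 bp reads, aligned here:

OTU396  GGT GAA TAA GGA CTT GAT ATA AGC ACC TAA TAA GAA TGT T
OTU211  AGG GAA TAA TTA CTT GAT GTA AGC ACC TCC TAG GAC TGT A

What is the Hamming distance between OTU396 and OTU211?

10

The sequences differ at positions 1 (G/A), 3 (T/G), 10 (G/T), 11 (G/T), 19 (A/G), 29 (A/C), 30 (A/C), 33 (A/G), 36 (A/C), 40 (T/A).
That gives 10 mismatches out of 40 aligned sites, so the Hamming distance is 10.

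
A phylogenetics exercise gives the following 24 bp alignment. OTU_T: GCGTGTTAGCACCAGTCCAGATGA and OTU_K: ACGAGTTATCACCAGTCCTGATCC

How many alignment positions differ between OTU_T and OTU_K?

Differing sites — 1:G/A; 4:T/A; 9:G/T; 19:A/T; 23:G/C; 24:A/C.
That gives 6 mismatches out of 24 aligned sites, so the Hamming distance is 6.

6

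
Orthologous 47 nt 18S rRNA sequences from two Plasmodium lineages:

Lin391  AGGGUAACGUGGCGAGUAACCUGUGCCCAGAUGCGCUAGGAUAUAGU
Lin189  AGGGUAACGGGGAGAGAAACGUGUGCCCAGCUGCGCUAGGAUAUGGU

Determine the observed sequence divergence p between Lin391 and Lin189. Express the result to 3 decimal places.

0.128

The sequences differ at positions 10 (U/G), 13 (C/A), 17 (U/A), 21 (C/G), 31 (A/C), 45 (A/G).
There are 6 differences over 47 sites, so p = 6/47 = 0.128.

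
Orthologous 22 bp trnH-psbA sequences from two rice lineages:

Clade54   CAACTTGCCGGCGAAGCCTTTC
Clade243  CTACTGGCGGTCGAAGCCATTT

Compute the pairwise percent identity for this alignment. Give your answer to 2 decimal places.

The sequences differ at positions 2 (A/T), 6 (T/G), 9 (C/G), 11 (G/T), 19 (T/A), 22 (C/T).
16 of the 22 sites match, so the percent identity is 16/22 × 100 = 72.73%.

72.73%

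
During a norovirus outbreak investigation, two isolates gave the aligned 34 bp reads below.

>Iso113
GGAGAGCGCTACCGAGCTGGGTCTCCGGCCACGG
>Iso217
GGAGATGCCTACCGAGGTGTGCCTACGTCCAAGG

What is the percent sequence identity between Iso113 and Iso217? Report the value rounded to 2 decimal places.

Differing sites — 6:G/T; 7:C/G; 8:G/C; 17:C/G; 20:G/T; 22:T/C; 25:C/A; 28:G/T; 32:C/A.
25 of the 34 sites match, so the percent identity is 25/34 × 100 = 73.53%.

73.53%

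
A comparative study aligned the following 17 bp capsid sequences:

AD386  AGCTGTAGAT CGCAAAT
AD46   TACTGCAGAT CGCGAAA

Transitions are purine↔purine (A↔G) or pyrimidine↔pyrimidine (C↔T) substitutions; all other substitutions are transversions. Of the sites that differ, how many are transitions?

3

Mismatches occur at site 1 (A→T, transversion), site 2 (G→A, transition), site 6 (T→C, transition), site 14 (A→G, transition), site 17 (T→A, transversion).
Of the 5 differences, 3 transitions and 2 transversions, so the answer is 3.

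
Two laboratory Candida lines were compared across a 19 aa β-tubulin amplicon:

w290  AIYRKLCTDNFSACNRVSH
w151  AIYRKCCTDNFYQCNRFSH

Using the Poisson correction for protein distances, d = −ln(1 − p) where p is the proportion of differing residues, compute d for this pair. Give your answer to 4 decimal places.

0.2364

The sequences differ at positions 6 (L/C), 12 (S/Y), 13 (A/Q), 17 (V/F).
p = 4/19 = 0.210526.
d = −ln(1 − 0.210526) = −ln(0.789474) = 0.2364.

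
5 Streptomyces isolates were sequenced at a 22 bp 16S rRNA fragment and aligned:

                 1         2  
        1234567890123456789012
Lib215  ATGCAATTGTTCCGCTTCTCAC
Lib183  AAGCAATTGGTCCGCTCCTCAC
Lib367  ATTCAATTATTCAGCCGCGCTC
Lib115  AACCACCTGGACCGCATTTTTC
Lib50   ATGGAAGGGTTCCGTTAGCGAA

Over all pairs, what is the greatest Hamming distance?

Pairwise Hamming distances:
  Lib215 vs Lib183: 3
  Lib215 vs Lib367: 7
  Lib215 vs Lib115: 10
  Lib215 vs Lib50: 9
  Lib183 vs Lib367: 9
  Lib183 vs Lib115: 9
  Lib183 vs Lib50: 11
  Lib367 vs Lib115: 13
  Lib367 vs Lib50: 14
  Lib115 vs Lib50: 16
The largest is 16, between Lib115 and Lib50.

16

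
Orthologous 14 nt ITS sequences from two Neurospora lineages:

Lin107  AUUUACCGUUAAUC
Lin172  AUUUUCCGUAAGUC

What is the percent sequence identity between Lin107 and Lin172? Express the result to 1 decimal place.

The sequences differ at positions 5 (A/U), 10 (U/A), 12 (A/G).
11 of the 14 sites match, so the percent identity is 11/14 × 100 = 78.6%.

78.6%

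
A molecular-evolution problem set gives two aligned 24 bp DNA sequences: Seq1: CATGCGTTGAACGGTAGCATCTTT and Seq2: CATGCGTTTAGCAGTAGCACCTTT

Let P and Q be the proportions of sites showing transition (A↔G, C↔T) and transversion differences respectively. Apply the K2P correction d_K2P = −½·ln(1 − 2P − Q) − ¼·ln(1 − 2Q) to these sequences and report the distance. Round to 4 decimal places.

0.1942

Mismatches occur at site 9 (G/T, transversion), site 11 (A/G, transition), site 13 (G/A, transition), site 20 (T/C, transition).
Of the 4 differences, 3 transitions and 1 transversion over 24 sites: P = 3/24 = 0.125000, Q = 1/24 = 0.041667.
d = −0.5·ln(0.708333) − 0.25·ln(0.916666) = −0.5·(-0.344841) − 0.25·(-0.087012) = 0.1942.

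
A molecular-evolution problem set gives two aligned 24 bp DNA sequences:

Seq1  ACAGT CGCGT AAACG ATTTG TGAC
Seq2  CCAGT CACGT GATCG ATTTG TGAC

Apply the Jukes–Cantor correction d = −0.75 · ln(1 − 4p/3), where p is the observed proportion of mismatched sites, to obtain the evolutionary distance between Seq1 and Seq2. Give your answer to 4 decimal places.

Differing sites — 1:A/C; 7:G/A; 11:A/G; 13:A/T.
p = 4/24 = 0.166667.
d = −0.75 · ln(1 − (4/3)·0.166667) = −0.75 · ln(0.777777) = −0.75 · (-0.251315) = 0.1885.

0.1885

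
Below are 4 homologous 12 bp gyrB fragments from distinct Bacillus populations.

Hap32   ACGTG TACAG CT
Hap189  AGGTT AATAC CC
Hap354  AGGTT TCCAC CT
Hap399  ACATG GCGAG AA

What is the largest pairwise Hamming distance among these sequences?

9

Pairwise Hamming distances:
  Hap32 vs Hap189: 6
  Hap32 vs Hap354: 4
  Hap32 vs Hap399: 6
  Hap189 vs Hap354: 4
  Hap189 vs Hap399: 9
  Hap354 vs Hap399: 8
The largest is 9, between Hap189 and Hap399.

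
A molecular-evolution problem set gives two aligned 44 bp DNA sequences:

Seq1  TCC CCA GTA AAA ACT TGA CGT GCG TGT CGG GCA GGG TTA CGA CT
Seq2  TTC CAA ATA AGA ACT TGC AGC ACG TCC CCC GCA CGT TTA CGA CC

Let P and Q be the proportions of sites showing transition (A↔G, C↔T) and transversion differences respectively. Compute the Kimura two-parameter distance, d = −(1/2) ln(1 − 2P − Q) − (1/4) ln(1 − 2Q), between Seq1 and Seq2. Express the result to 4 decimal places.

0.4596

The sequences differ at positions 2 (C/T, transition), 5 (C/A, transversion), 7 (G/A, transition), 11 (A/G, transition), 18 (A/C, transversion), 19 (C/A, transversion), 21 (T/C, transition), 22 (G/A, transition), 26 (G/C, transversion), 27 (T/C, transition), 29 (G/C, transversion), 30 (G/C, transversion), 34 (G/C, transversion), 36 (G/T, transversion), 44 (T/C, transition).
Of the 15 differences, 7 transitions and 8 transversions over 44 sites: P = 7/44 = 0.159091, Q = 8/44 = 0.181818.
d = −0.5·ln(0.500000) − 0.25·ln(0.636364) = −0.5·(-0.693147) − 0.25·(-0.451985) = 0.4596.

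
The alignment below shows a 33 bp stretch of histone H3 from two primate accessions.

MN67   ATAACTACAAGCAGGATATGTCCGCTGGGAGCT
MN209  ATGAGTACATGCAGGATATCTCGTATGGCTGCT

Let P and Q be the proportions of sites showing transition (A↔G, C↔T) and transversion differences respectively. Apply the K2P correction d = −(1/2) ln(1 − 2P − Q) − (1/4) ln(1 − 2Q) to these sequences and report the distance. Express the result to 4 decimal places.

Mismatches occur at site 3 (A/G, transition), site 5 (C/G, transversion), site 10 (A/T, transversion), site 20 (G/C, transversion), site 23 (C/G, transversion), site 24 (G/T, transversion), site 25 (C/A, transversion), site 29 (G/C, transversion), site 30 (A/T, transversion).
Of the 9 differences, 1 transition and 8 transversions over 33 sites: P = 1/33 = 0.030303, Q = 8/33 = 0.242424.
d = −0.5·ln(0.696970) − 0.25·ln(0.515152) = −0.5·(-0.361013) − 0.25·(-0.663293) = 0.3463.

0.3463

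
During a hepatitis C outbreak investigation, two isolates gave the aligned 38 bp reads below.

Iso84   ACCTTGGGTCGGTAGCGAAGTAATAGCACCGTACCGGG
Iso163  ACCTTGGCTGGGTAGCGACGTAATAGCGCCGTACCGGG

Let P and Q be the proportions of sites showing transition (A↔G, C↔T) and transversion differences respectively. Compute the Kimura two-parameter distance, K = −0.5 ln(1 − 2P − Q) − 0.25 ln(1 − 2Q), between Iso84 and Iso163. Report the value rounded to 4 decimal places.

0.1135

The sequences differ at positions 8 (G/C, transversion), 10 (C/G, transversion), 19 (A/C, transversion), 28 (A/G, transition).
Of the 4 differences, 1 transition and 3 transversions over 38 sites: P = 1/38 = 0.026316, Q = 3/38 = 0.078947.
d = −0.5·ln(0.868421) − 0.25·ln(0.842106) = −0.5·(-0.141079) − 0.25·(-0.171849) = 0.1135.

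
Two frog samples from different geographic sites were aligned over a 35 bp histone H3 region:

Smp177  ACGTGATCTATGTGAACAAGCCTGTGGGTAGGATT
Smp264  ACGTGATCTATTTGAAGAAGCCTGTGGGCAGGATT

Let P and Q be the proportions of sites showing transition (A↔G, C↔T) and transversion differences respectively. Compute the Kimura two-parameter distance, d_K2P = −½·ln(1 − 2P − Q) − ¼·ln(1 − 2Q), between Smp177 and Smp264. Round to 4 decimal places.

0.0910

Differing sites — 12:G/T (Tv); 17:C/G (Tv); 29:T/C (Ti).
Of the 3 differences, 1 transition and 2 transversions over 35 sites: P = 1/35 = 0.028571, Q = 2/35 = 0.057143.
d = −0.5·ln(0.885715) − 0.25·ln(0.885714) = −0.5·(-0.121360) − 0.25·(-0.121361) = 0.0910.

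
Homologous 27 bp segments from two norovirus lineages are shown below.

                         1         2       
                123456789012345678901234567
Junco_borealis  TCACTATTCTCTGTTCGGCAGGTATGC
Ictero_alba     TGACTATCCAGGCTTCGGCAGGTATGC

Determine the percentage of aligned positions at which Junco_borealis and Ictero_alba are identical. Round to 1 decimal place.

77.8%

The sequences differ at positions 2 (C/G), 8 (T/C), 10 (T/A), 11 (C/G), 12 (T/G), 13 (G/C).
21 of the 27 sites match, so the percent identity is 21/27 × 100 = 77.8%.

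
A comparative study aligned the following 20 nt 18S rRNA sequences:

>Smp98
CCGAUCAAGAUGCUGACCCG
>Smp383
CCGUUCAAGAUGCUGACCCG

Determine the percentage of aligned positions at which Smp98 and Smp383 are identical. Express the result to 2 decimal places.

95.00%

A single mismatch occurs at site 4 (A→U).
19 of the 20 sites match, so the percent identity is 19/20 × 100 = 95.00%.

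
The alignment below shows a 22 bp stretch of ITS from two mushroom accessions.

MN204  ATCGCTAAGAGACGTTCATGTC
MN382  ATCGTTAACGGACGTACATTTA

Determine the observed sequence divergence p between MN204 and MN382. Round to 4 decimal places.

Differing sites — 5:C/T; 9:G/C; 10:A/G; 16:T/A; 20:G/T; 22:C/A.
There are 6 differences over 22 sites, so p = 6/22 = 0.2727.

0.2727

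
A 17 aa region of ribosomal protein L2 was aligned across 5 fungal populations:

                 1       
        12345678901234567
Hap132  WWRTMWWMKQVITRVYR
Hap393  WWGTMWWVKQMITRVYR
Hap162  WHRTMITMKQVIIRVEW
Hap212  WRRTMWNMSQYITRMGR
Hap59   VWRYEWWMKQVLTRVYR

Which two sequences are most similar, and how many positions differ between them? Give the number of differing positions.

Pairwise Hamming distances:
  Hap132 vs Hap393: 3
  Hap132 vs Hap162: 6
  Hap132 vs Hap212: 6
  Hap132 vs Hap59: 4
  Hap393 vs Hap162: 9
  Hap393 vs Hap212: 8
  Hap393 vs Hap59: 7
  Hap162 vs Hap212: 9
  Hap162 vs Hap59: 10
  Hap212 vs Hap59: 10
The smallest is 3, between Hap132 and Hap393.

3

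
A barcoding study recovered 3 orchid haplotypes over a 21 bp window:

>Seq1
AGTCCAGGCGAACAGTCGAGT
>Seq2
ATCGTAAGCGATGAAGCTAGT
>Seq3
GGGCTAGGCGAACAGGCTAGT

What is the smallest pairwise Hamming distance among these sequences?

Pairwise Hamming distances:
  Seq1 vs Seq2: 10
  Seq1 vs Seq3: 5
  Seq2 vs Seq3: 8
The smallest is 5, between Seq1 and Seq3.

5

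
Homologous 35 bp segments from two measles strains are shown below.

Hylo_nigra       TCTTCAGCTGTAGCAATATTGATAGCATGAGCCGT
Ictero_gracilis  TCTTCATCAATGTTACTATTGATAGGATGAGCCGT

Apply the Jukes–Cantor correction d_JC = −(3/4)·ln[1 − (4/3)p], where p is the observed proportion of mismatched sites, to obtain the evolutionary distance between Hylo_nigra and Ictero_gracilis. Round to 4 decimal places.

Mismatches occur at site 7 (G↔T), site 9 (T↔A), site 10 (G↔A), site 12 (A↔G), site 13 (G↔T), site 14 (C↔T), site 16 (A↔C), site 26 (C↔G).
p = 8/35 = 0.228571.
d = −0.75 · ln(1 − (4/3)·0.228571) = −0.75 · ln(0.695239) = −0.75 · (-0.363500) = 0.2726.

0.2726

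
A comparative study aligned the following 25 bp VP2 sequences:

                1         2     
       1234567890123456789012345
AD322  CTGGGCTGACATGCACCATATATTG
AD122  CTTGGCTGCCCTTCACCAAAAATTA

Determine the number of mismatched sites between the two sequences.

7

Differing sites — 3:G/T; 9:A/C; 11:A/C; 13:G/T; 19:T/A; 21:T/A; 25:G/A.
That gives 7 mismatches out of 25 aligned sites, so the Hamming distance is 7.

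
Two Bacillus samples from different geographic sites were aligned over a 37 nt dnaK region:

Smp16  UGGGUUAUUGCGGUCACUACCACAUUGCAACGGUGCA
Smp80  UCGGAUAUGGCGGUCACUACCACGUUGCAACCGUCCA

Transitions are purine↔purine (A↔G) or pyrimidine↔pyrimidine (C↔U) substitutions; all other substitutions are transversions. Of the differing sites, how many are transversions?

The sequences differ at positions 2 (G/C, transversion), 5 (U/A, transversion), 9 (U/G, transversion), 24 (A/G, transition), 32 (G/C, transversion), 35 (G/C, transversion).
Of the 6 differences, 1 transition and 5 transversions, so the answer is 5.

5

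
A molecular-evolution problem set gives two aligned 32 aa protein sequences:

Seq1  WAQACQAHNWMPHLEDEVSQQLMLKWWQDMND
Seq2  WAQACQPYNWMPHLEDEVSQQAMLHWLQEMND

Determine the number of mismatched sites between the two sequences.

Mismatches occur at site 7 (A↔P), site 8 (H↔Y), site 22 (L↔A), site 25 (K↔H), site 27 (W↔L), site 29 (D↔E).
That gives 6 mismatches out of 32 aligned sites, so the Hamming distance is 6.

6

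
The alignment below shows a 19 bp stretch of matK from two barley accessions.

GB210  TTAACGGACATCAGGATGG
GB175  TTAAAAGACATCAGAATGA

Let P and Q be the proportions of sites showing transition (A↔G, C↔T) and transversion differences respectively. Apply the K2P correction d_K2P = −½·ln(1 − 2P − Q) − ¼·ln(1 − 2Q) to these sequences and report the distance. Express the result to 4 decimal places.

0.2576

The sequences differ at positions 5 (C/A, transversion), 6 (G/A, transition), 15 (G/A, transition), 19 (G/A, transition).
Of the 4 differences, 3 transitions and 1 transversion over 19 sites: P = 3/19 = 0.157895, Q = 1/19 = 0.052632.
d = −0.5·ln(0.631578) − 0.25·ln(0.894736) = −0.5·(-0.459534) − 0.25·(-0.111227) = 0.2576.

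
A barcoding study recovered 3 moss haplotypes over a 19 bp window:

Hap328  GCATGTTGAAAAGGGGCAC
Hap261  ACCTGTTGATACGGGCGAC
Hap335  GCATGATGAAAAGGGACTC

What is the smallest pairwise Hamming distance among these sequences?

Pairwise Hamming distances:
  Hap328 vs Hap261: 6
  Hap328 vs Hap335: 3
  Hap261 vs Hap335: 8
The smallest is 3, between Hap328 and Hap335.

3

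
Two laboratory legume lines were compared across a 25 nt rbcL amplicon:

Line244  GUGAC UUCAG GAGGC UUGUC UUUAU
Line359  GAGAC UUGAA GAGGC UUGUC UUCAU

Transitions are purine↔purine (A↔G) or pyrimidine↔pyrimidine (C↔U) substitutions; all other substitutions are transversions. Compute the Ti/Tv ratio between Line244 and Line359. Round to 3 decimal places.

1.000

Differing sites — 2:U/A (Tv); 8:C/G (Tv); 10:G/A (Ti); 23:U/C (Ti).
Of the 4 differences, 2 transitions and 2 transversions, so Ti/Tv = 2/2 = 1.000.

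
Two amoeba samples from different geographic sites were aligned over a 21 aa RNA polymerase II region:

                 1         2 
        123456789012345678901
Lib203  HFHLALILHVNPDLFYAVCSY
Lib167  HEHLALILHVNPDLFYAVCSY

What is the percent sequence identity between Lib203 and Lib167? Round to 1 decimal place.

95.2%

The sequences differ at position 2 (F/E).
20 of the 21 sites match, so the percent identity is 20/21 × 100 = 95.2%.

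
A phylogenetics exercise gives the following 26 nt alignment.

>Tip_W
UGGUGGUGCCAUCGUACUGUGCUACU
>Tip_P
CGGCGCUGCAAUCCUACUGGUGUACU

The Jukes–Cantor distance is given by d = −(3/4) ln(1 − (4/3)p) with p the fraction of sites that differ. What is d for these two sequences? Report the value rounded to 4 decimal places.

Differing sites — 1:U/C; 4:U/C; 6:G/C; 10:C/A; 14:G/C; 20:U/G; 21:G/U; 22:C/G.
p = 8/26 = 0.307692.
d = −0.75 · ln(1 − (4/3)·0.307692) = −0.75 · ln(0.589744) = −0.75 · (-0.528067) = 0.3961.

0.3961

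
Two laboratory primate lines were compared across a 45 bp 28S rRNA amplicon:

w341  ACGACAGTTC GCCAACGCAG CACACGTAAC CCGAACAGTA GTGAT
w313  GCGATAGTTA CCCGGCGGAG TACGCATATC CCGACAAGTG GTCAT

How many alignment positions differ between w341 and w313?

15

The sequences differ at positions 1 (A/G), 5 (C/T), 10 (C/A), 11 (G/C), 14 (A/G), 15 (A/G), 18 (C/G), 21 (C/T), 24 (A/G), 26 (G/A), 29 (A/T), 35 (A/C), 36 (C/A), 40 (A/G), 43 (G/C).
That gives 15 mismatches out of 45 aligned sites, so the Hamming distance is 15.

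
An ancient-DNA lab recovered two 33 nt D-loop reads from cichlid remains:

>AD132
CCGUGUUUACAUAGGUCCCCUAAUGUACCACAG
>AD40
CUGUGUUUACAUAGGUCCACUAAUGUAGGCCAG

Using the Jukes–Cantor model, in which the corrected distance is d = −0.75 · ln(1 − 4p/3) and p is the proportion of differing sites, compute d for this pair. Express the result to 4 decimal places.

Differing sites — 2:C/U; 19:C/A; 28:C/G; 29:C/G; 30:A/C.
p = 5/33 = 0.151515.
d = −0.75 · ln(1 − (4/3)·0.151515) = −0.75 · ln(0.797980) = −0.75 · (-0.225672) = 0.1693.

0.1693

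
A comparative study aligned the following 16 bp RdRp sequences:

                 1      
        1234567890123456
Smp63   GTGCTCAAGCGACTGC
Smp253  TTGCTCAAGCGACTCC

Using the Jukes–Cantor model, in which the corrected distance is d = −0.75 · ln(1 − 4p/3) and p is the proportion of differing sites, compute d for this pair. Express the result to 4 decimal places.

Mismatches occur at site 1 (G→T), site 15 (G→C).
p = 2/16 = 0.125000.
d = −0.75 · ln(1 − (4/3)·0.125000) = −0.75 · ln(0.833333) = −0.75 · (-0.182322) = 0.1367.

0.1367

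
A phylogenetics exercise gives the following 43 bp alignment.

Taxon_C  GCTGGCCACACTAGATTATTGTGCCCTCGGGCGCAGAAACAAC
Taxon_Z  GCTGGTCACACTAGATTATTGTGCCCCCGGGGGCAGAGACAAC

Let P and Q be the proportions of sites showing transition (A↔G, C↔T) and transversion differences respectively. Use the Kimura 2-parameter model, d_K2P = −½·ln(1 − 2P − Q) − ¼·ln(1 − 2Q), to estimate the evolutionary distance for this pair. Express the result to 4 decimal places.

Mismatches occur at site 6 (C/T, transition), site 27 (T/C, transition), site 32 (C/G, transversion), site 38 (A/G, transition).
Of the 4 differences, 3 transitions and 1 transversion over 43 sites: P = 3/43 = 0.069767, Q = 1/43 = 0.023256.
d = −0.5·ln(0.837210) − 0.25·ln(0.953488) = −0.5·(-0.177680) − 0.25·(-0.047628) = 0.1007.

0.1007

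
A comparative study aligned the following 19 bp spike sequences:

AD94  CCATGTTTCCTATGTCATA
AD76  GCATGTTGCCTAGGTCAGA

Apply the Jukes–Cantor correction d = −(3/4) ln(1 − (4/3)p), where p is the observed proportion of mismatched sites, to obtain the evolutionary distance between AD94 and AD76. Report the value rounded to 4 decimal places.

The sequences differ at positions 1 (C/G), 8 (T/G), 13 (T/G), 18 (T/G).
p = 4/19 = 0.210526.
d = −0.75 · ln(1 − (4/3)·0.210526) = −0.75 · ln(0.719299) = −0.75 · (-0.329478) = 0.2471.

0.2471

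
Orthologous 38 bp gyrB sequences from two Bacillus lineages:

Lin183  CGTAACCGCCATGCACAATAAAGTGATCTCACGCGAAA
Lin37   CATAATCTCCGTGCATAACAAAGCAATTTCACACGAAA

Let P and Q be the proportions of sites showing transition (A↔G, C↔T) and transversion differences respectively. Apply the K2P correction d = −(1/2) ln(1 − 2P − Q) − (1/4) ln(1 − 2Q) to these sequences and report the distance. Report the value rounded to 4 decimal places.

The sequences differ at positions 2 (G/A, transition), 6 (C/T, transition), 8 (G/T, transversion), 11 (A/G, transition), 16 (C/T, transition), 19 (T/C, transition), 24 (T/C, transition), 25 (G/A, transition), 28 (C/T, transition), 33 (G/A, transition).
Of the 10 differences, 9 transitions and 1 transversion over 38 sites: P = 9/38 = 0.236842, Q = 1/38 = 0.026316.
d = −0.5·ln(0.500000) − 0.25·ln(0.947368) = −0.5·(-0.693147) − 0.25·(-0.054068) = 0.3601.

0.3601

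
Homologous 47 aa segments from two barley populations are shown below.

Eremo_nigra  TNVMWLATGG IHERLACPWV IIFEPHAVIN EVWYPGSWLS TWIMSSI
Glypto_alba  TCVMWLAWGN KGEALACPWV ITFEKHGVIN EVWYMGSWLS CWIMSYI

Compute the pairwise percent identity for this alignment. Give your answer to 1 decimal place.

74.5%

The sequences differ at positions 2 (N/C), 8 (T/W), 10 (G/N), 11 (I/K), 12 (H/G), 14 (R/A), 22 (I/T), 25 (P/K), 27 (A/G), 35 (P/M), 41 (T/C), 46 (S/Y).
35 of the 47 sites match, so the percent identity is 35/47 × 100 = 74.5%.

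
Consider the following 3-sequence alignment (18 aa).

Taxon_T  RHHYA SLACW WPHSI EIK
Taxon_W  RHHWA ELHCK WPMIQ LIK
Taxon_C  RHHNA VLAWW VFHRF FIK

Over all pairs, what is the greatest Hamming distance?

11

Pairwise Hamming distances:
  Taxon_T vs Taxon_W: 8
  Taxon_T vs Taxon_C: 8
  Taxon_W vs Taxon_C: 11
The largest is 11, between Taxon_W and Taxon_C.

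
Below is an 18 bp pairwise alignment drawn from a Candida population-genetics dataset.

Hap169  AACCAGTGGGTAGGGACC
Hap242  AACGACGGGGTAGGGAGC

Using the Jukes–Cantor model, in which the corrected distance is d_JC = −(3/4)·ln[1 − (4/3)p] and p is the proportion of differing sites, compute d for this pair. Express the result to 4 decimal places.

0.2635

Differing sites — 4:C/G; 6:G/C; 7:T/G; 17:C/G.
p = 4/18 = 0.222222.
d = −0.75 · ln(1 − (4/3)·0.222222) = −0.75 · ln(0.703704) = −0.75 · (-0.351397) = 0.2635.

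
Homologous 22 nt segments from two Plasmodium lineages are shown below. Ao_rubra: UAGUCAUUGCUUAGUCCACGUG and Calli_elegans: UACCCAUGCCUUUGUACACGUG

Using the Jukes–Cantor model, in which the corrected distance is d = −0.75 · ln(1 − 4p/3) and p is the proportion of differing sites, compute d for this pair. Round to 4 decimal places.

0.3390

Mismatches occur at site 3 (G/C), site 4 (U/C), site 8 (U/G), site 9 (G/C), site 13 (A/U), site 16 (C/A).
p = 6/22 = 0.272727.
d = −0.75 · ln(1 − (4/3)·0.272727) = −0.75 · ln(0.636364) = −0.75 · (-0.451985) = 0.3390.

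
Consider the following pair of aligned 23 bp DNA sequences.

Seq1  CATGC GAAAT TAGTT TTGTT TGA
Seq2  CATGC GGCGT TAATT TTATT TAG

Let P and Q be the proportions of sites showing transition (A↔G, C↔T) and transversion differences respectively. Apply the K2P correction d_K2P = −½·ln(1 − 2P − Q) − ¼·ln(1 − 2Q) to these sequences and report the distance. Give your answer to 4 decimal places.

0.4392

Mismatches occur at site 7 (A/G, transition), site 8 (A/C, transversion), site 9 (A/G, transition), site 13 (G/A, transition), site 18 (G/A, transition), site 22 (G/A, transition), site 23 (A/G, transition).
Of the 7 differences, 6 transitions and 1 transversion over 23 sites: P = 6/23 = 0.260870, Q = 1/23 = 0.043478.
d = −0.5·ln(0.434782) − 0.25·ln(0.913044) = −0.5·(-0.832911) − 0.25·(-0.090971) = 0.4392.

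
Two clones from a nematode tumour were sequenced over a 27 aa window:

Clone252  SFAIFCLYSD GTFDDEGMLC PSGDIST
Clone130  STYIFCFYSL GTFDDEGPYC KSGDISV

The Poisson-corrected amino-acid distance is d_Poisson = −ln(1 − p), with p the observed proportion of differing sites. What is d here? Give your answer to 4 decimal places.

0.3514

The sequences differ at positions 2 (F/T), 3 (A/Y), 7 (L/F), 10 (D/L), 18 (M/P), 19 (L/Y), 21 (P/K), 27 (T/V).
p = 8/27 = 0.296296.
d = −ln(1 − 0.296296) = −ln(0.703704) = 0.3514.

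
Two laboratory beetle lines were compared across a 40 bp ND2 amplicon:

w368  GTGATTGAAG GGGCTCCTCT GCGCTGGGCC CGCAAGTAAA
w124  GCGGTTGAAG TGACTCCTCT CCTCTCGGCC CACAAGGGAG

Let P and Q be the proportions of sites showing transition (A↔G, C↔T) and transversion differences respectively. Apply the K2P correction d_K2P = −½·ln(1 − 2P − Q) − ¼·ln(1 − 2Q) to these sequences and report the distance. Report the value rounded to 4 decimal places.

Mismatches occur at site 2 (T↔C, transition), site 4 (A↔G, transition), site 11 (G↔T, transversion), site 13 (G↔A, transition), site 21 (G↔C, transversion), site 23 (G↔T, transversion), site 26 (G↔C, transversion), site 32 (G↔A, transition), site 37 (T↔G, transversion), site 38 (A↔G, transition), site 40 (A↔G, transition).
Of the 11 differences, 6 transitions and 5 transversions over 40 sites: P = 6/40 = 0.150000, Q = 5/40 = 0.125000.
d = −0.5·ln(0.575000) − 0.25·ln(0.750000) = −0.5·(-0.553385) − 0.25·(-0.287682) = 0.3486.

0.3486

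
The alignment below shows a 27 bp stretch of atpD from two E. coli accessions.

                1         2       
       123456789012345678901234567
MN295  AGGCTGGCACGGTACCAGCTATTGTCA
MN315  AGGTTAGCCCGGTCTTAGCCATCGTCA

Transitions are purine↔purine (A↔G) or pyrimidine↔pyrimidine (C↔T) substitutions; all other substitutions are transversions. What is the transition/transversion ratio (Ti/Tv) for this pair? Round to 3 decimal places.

3.000

Differing sites — 4:C/T (Ti); 6:G/A (Ti); 9:A/C (Tv); 14:A/C (Tv); 15:C/T (Ti); 16:C/T (Ti); 20:T/C (Ti); 23:T/C (Ti).
Of the 8 differences, 6 transitions and 2 transversions, so Ti/Tv = 6/2 = 3.000.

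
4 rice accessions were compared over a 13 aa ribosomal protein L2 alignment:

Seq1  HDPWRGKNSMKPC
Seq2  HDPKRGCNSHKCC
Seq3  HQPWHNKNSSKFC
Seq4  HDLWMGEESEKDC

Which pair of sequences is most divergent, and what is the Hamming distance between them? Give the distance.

Pairwise Hamming distances:
  Seq1 vs Seq2: 4
  Seq1 vs Seq3: 5
  Seq1 vs Seq4: 6
  Seq2 vs Seq3: 7
  Seq2 vs Seq4: 7
  Seq3 vs Seq4: 8
The largest is 8, between Seq3 and Seq4.

8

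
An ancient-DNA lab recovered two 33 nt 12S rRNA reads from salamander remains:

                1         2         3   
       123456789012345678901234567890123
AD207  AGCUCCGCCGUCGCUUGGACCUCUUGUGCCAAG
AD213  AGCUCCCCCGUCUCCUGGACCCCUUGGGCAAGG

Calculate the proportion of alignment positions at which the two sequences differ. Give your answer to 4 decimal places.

0.2121

Mismatches occur at site 7 (G→C), site 13 (G→U), site 15 (U→C), site 22 (U→C), site 27 (U→G), site 30 (C→A), site 32 (A→G).
There are 7 differences over 33 sites, so p = 7/33 = 0.2121.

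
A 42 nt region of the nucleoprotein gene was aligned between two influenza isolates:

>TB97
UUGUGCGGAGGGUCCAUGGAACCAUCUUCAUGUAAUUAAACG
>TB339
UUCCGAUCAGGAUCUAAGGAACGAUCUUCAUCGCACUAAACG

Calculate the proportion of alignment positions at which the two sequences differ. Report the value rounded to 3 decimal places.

0.310

Differing sites — 3:G/C; 4:U/C; 6:C/A; 7:G/U; 8:G/C; 12:G/A; 15:C/U; 17:U/A; 23:C/G; 32:G/C; 33:U/G; 34:A/C; 36:U/C.
There are 13 differences over 42 sites, so p = 13/42 = 0.310.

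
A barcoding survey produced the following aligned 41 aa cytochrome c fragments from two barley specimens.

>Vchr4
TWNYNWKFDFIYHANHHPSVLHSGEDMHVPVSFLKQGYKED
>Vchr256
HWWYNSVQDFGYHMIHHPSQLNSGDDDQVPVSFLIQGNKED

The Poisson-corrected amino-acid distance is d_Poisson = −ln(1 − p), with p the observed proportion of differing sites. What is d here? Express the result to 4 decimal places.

0.4555

Mismatches occur at site 1 (T/H), site 3 (N/W), site 6 (W/S), site 7 (K/V), site 8 (F/Q), site 11 (I/G), site 14 (A/M), site 15 (N/I), site 20 (V/Q), site 22 (H/N), site 25 (E/D), site 27 (M/D), site 28 (H/Q), site 35 (K/I), site 38 (Y/N).
p = 15/41 = 0.365854.
d = −ln(1 − 0.365854) = −ln(0.634146) = 0.4555.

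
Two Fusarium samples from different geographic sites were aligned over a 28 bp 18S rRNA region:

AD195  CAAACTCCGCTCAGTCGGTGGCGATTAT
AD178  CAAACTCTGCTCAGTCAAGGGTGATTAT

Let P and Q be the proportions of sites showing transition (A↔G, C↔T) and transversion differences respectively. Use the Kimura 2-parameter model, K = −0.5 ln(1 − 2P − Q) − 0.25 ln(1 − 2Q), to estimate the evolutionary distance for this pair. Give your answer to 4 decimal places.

Mismatches occur at site 8 (C↔T, transition), site 17 (G↔A, transition), site 18 (G↔A, transition), site 19 (T↔G, transversion), site 22 (C↔T, transition).
Of the 5 differences, 4 transitions and 1 transversion over 28 sites: P = 4/28 = 0.142857, Q = 1/28 = 0.035714.
d = −0.5·ln(0.678572) − 0.25·ln(0.928572) = −0.5·(-0.387765) − 0.25·(-0.074107) = 0.2124.

0.2124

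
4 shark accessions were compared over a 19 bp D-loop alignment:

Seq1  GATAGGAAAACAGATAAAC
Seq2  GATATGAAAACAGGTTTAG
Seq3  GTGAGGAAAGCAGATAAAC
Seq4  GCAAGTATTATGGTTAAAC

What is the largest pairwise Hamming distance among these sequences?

Pairwise Hamming distances:
  Seq1 vs Seq2: 5
  Seq1 vs Seq3: 3
  Seq1 vs Seq4: 8
  Seq2 vs Seq3: 8
  Seq2 vs Seq4: 12
  Seq3 vs Seq4: 9
The largest is 12, between Seq2 and Seq4.

12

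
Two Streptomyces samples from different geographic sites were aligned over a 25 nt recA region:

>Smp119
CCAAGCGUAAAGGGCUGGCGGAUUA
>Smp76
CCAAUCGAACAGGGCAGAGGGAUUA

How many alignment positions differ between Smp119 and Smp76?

6

Differing sites — 5:G/U; 8:U/A; 10:A/C; 16:U/A; 18:G/A; 19:C/G.
That gives 6 mismatches out of 25 aligned sites, so the Hamming distance is 6.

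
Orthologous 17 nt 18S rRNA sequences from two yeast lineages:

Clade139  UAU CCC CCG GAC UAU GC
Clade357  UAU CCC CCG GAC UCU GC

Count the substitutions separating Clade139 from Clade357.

1

Differing sites — 14:A/C.
That gives 1 mismatch out of 17 aligned sites, so the Hamming distance is 1.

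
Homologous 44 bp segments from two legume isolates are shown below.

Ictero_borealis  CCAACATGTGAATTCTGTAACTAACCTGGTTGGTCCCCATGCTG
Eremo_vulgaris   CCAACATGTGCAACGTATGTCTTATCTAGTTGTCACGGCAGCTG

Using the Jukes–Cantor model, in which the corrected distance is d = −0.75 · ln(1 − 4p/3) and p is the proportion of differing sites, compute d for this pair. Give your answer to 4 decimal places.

0.5429

Differing sites — 11:A/C; 13:T/A; 14:T/C; 15:C/G; 17:G/A; 19:A/G; 20:A/T; 23:A/T; 25:C/T; 28:G/A; 33:G/T; 34:T/C; 35:C/A; 37:C/G; 38:C/G; 39:A/C; 40:T/A.
p = 17/44 = 0.386364.
d = −0.75 · ln(1 − (4/3)·0.386364) = −0.75 · ln(0.484848) = −0.75 · (-0.723920) = 0.5429.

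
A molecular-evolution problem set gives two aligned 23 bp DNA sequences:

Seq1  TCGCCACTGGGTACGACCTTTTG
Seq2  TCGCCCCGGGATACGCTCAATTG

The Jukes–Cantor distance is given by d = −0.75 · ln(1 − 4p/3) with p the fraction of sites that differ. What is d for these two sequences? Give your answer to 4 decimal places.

0.3904

Mismatches occur at site 6 (A↔C), site 8 (T↔G), site 11 (G↔A), site 16 (A↔C), site 17 (C↔T), site 19 (T↔A), site 20 (T↔A).
p = 7/23 = 0.304348.
d = −0.75 · ln(1 − (4/3)·0.304348) = −0.75 · ln(0.594203) = −0.75 · (-0.520534) = 0.3904.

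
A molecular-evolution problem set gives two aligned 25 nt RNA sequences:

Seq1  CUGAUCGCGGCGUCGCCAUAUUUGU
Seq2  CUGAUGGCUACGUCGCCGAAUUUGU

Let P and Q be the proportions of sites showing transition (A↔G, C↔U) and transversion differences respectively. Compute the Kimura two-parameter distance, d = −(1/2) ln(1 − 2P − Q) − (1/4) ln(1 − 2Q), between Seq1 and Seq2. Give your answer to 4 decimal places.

0.2329

Differing sites — 6:C/G (Tv); 9:G/U (Tv); 10:G/A (Ti); 18:A/G (Ti); 19:U/A (Tv).
Of the 5 differences, 2 transitions and 3 transversions over 25 sites: P = 2/25 = 0.080000, Q = 3/25 = 0.120000.
d = −0.5·ln(0.720000) − 0.25·ln(0.760000) = −0.5·(-0.328504) − 0.25·(-0.274437) = 0.2329.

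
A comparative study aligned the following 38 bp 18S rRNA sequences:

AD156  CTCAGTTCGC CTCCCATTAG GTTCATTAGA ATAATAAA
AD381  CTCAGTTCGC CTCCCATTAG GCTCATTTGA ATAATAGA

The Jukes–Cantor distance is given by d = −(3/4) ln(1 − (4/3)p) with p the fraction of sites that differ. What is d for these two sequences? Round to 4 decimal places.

0.0834

Mismatches occur at site 22 (T/C), site 28 (A/T), site 37 (A/G).
p = 3/38 = 0.078947.
d = −0.75 · ln(1 − (4/3)·0.078947) = −0.75 · ln(0.894737) = −0.75 · (-0.111225) = 0.0834.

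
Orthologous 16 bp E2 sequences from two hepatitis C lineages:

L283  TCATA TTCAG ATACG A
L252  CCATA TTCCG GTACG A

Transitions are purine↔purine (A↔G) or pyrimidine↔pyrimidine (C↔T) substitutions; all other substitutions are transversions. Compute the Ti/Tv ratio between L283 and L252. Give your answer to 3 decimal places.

2.000

Differing sites — 1:T/C (Ti); 9:A/C (Tv); 11:A/G (Ti).
Of the 3 differences, 2 transitions and 1 transversion, so Ti/Tv = 2/1 = 2.000.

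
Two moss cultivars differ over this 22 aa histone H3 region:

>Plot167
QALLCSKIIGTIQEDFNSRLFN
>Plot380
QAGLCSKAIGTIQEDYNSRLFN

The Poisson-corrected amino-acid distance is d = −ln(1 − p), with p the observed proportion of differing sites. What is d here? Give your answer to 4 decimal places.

Mismatches occur at site 3 (L→G), site 8 (I→A), site 16 (F→Y).
p = 3/22 = 0.136364.
d = −ln(1 − 0.136364) = −ln(0.863636) = 0.1466.

0.1466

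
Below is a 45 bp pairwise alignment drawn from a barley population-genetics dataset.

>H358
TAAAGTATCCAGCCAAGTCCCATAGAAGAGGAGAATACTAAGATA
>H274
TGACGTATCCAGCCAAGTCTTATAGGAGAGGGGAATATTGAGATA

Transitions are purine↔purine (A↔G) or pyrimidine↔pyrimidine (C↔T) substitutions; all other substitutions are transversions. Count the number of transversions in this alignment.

Mismatches occur at site 2 (A/G, transition), site 4 (A/C, transversion), site 20 (C/T, transition), site 21 (C/T, transition), site 26 (A/G, transition), site 32 (A/G, transition), site 38 (C/T, transition), site 40 (A/G, transition).
Of the 8 differences, 7 transitions and 1 transversion, so the answer is 1.

1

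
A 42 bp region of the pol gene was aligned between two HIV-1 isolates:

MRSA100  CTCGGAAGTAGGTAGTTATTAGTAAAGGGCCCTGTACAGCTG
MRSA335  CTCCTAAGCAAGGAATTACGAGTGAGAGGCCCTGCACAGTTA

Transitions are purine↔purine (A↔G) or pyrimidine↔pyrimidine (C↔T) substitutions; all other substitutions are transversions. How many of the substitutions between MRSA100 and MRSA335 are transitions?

10

Mismatches occur at site 4 (G→C, transversion), site 5 (G→T, transversion), site 9 (T→C, transition), site 11 (G→A, transition), site 13 (T→G, transversion), site 15 (G→A, transition), site 19 (T→C, transition), site 20 (T→G, transversion), site 24 (A→G, transition), site 26 (A→G, transition), site 27 (G→A, transition), site 35 (T→C, transition), site 40 (C→T, transition), site 42 (G→A, transition).
Of the 14 differences, 10 transitions and 4 transversions, so the answer is 10.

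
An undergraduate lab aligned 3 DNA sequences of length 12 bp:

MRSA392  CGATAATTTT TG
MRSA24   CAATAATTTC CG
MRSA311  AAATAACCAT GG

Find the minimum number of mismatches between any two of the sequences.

Pairwise Hamming distances:
  MRSA392 vs MRSA24: 3
  MRSA392 vs MRSA311: 6
  MRSA24 vs MRSA311: 6
The smallest is 3, between MRSA392 and MRSA24.

3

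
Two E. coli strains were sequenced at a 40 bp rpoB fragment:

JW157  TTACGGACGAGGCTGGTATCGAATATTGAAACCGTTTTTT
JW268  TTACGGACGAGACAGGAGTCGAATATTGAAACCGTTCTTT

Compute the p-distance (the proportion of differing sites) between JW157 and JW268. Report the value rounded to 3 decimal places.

Differing sites — 12:G/A; 14:T/A; 17:T/A; 18:A/G; 37:T/C.
There are 5 differences over 40 sites, so p = 5/40 = 0.125.

0.125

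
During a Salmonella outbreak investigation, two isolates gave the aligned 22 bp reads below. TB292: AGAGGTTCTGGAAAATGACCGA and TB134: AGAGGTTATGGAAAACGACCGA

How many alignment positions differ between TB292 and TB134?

Differing sites — 8:C/A; 16:T/C.
That gives 2 mismatches out of 22 aligned sites, so the Hamming distance is 2.

2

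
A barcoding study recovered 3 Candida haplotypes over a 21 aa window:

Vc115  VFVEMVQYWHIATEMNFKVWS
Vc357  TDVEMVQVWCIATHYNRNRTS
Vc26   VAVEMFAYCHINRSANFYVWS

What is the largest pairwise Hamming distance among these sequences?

Pairwise Hamming distances:
  Vc115 vs Vc357: 10
  Vc115 vs Vc26: 9
  Vc357 vs Vc26: 15
The largest is 15, between Vc357 and Vc26.

15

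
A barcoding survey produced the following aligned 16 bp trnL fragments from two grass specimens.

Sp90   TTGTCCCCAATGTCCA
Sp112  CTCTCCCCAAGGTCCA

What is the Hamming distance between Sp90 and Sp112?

3

Differing sites — 1:T/C; 3:G/C; 11:T/G.
That gives 3 mismatches out of 16 aligned sites, so the Hamming distance is 3.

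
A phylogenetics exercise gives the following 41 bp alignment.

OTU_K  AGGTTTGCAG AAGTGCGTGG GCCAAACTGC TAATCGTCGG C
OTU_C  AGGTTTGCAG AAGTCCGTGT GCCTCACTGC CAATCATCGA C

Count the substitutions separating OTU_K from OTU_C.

Differing sites — 15:G/C; 20:G/T; 24:A/T; 25:A/C; 31:T/C; 36:G/A; 40:G/A.
That gives 7 mismatches out of 41 aligned sites, so the Hamming distance is 7.

7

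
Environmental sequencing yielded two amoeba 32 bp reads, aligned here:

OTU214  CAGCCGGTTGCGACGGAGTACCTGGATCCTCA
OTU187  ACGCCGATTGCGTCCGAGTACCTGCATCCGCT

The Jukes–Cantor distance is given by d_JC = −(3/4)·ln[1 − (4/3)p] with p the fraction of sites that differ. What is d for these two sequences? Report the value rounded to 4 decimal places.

Differing sites — 1:C/A; 2:A/C; 7:G/A; 13:A/T; 15:G/C; 25:G/C; 30:T/G; 32:A/T.
p = 8/32 = 0.250000.
d = −0.75 · ln(1 − (4/3)·0.250000) = −0.75 · ln(0.666667) = −0.75 · (-0.405465) = 0.3041.

0.3041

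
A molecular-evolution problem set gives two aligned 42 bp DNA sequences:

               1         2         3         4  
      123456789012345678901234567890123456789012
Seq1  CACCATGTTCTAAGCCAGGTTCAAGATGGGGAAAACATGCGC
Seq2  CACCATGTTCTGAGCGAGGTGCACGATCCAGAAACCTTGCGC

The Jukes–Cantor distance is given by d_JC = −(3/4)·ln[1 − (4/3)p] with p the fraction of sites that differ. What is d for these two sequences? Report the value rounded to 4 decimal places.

Differing sites — 12:A/G; 16:C/G; 21:T/G; 24:A/C; 28:G/C; 29:G/C; 30:G/A; 35:A/C; 37:A/T.
p = 9/42 = 0.214286.
d = −0.75 · ln(1 − (4/3)·0.214286) = −0.75 · ln(0.714285) = −0.75 · (-0.336473) = 0.2524.

0.2524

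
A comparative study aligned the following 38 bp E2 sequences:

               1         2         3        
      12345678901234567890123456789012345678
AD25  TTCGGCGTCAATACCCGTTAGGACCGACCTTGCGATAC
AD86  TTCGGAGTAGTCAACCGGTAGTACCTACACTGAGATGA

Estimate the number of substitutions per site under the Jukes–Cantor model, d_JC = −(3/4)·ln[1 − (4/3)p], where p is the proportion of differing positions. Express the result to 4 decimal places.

0.5068

Differing sites — 6:C/A; 9:C/A; 10:A/G; 11:A/T; 12:T/C; 14:C/A; 18:T/G; 22:G/T; 26:G/T; 29:C/A; 30:T/C; 33:C/A; 37:A/G; 38:C/A.
p = 14/38 = 0.368421.
d = −0.75 · ln(1 − (4/3)·0.368421) = −0.75 · ln(0.508772) = −0.75 · (-0.675755) = 0.5068.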